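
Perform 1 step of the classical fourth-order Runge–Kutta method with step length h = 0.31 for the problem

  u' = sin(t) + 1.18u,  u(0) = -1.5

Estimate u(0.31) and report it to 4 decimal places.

RK4: k1 = f(t_n, u_n); k2 = f(t_n + h/2, u_n + (h/2)·k1); k3 = f(t_n + h/2, u_n + (h/2)·k2); k4 = f(t_n + h, u_n + h·k3); u_{n+1} = u_n + (h/6)·(k1 + 2k2 + 2k3 + k4).
t=0.000000, u=-1.500000:
  k1 = f(0.000000, -1.500000) = -1.770000
  k2 = f(0.155000, -1.774350) = -1.939353
  k3 = f(0.155000, -1.800600) = -1.970328
  k4 = f(0.310000, -2.110802) = -2.185687
  u ← -1.500000 + (0.31/6)·(k1 + 2k2 + 2k3 + k4) = -2.108377
u(0.31) ≈ -2.1084

-2.1084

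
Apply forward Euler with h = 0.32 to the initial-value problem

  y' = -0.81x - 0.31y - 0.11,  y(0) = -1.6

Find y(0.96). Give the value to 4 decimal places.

-1.5056

Euler: y_{n+1} = y_n + h·f(x_n, y_n).
x=0.000000, y=-1.600000: f=0.386000 → y ← -1.600000 + 0.32·0.386000 = -1.476480
x=0.320000, y=-1.476480: f=0.088509 → y ← -1.476480 + 0.32·0.088509 = -1.448157
x=0.640000, y=-1.448157: f=-0.179471 → y ← -1.448157 + 0.32·(-0.179471) = -1.505588
y(0.96) ≈ -1.5056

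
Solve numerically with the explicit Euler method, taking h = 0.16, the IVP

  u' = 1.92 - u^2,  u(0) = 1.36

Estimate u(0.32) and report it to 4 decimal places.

1.3776

Euler: u_{n+1} = u_n + h·f(x_n, u_n).
x=0.000000, u=1.360000: f=0.070400 → u ← 1.360000 + 0.16·0.070400 = 1.371264
x=0.160000, u=1.371264: f=0.039635 → u ← 1.371264 + 0.16·0.039635 = 1.377606
u(0.32) ≈ 1.3776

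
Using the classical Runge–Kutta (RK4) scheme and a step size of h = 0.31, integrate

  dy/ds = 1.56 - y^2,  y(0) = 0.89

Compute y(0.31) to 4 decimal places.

RK4: k1 = f(s_n, y_n); k2 = f(s_n + h/2, y_n + (h/2)·k1); k3 = f(s_n + h/2, y_n + (h/2)·k2); k4 = f(s_n + h, y_n + h·k3); y_{n+1} = y_n + (h/6)·(k1 + 2k2 + 2k3 + k4).
s=0.000000, y=0.890000:
  k1 = f(0.000000, 0.890000) = 0.767900
  k2 = f(0.155000, 1.009024) = 0.541870
  k3 = f(0.155000, 0.973990) = 0.611344
  k4 = f(0.310000, 1.079517) = 0.394644
  y ← 0.890000 + (0.31/6)·(k1 + 2k2 + 2k3 + k4) = 1.069230
y(0.31) ≈ 1.0692

1.0692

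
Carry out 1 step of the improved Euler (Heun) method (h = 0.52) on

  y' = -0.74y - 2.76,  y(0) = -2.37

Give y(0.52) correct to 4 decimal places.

Heun: k1 = f(s_n, y_n); k2 = f(s_n + h, y_n + h·k1); y_{n+1} = y_n + (h/2)·(k1 + k2).
s=0.000000, y=-2.370000:
  k1 = f(0.000000, -2.370000) = -1.006200
  k2 = f(0.520000, -2.893224) = -0.619014
  y ← -2.370000 + (0.52/2)·(-1.006200 + (-0.619014)) = -2.792556
y(0.52) ≈ -2.7926

-2.7926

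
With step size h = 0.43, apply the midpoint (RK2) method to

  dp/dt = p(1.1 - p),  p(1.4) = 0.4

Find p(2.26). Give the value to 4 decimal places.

0.6559

Midpoint: k1 = f(t_n, p_n); k2 = f(t_n + h/2, p_n + (h/2)·k1); p_{n+1} = p_n + h·k2.
t=1.400000, p=0.400000:
  k1 = f(1.400000, 0.400000) = 0.280000
  k2 = f(1.615000, 0.460200) = 0.294436
  p ← 0.400000 + 0.43·0.294436 = 0.526607
t=1.830000, p=0.526607:
  k1 = f(1.830000, 0.526607) = 0.301953
  k2 = f(2.045000, 0.591527) = 0.300775
  p ← 0.526607 + 0.43·0.300775 = 0.655941
p(2.26) ≈ 0.6559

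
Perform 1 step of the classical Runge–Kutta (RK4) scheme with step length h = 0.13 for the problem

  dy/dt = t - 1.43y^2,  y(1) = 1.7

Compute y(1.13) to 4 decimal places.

RK4: k1 = f(t_n, y_n); k2 = f(t_n + h/2, y_n + (h/2)·k1); k3 = f(t_n + h/2, y_n + (h/2)·k2); k4 = f(t_n + h, y_n + h·k3); y_{n+1} = y_n + (h/6)·(k1 + 2k2 + 2k3 + k4).
t=1.000000, y=1.700000:
  k1 = f(1.000000, 1.700000) = -3.132700
  k2 = f(1.065000, 1.496374) = -2.136965
  k3 = f(1.065000, 1.561097) = -2.419945
  k4 = f(1.130000, 1.385407) = -1.614675
  y ← 1.700000 + (0.13/6)·(k1 + 2k2 + 2k3 + k4) = 1.399674
y(1.13) ≈ 1.3997

1.3997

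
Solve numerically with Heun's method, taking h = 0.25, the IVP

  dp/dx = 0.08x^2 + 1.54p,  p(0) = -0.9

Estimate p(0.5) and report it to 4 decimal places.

-1.9118

Heun: k1 = f(x_n, p_n); k2 = f(x_n + h, p_n + h·k1); p_{n+1} = p_n + (h/2)·(k1 + k2).
x=0.000000, p=-0.900000:
  k1 = f(0.000000, -0.900000) = -1.386000
  k2 = f(0.250000, -1.246500) = -1.914610
  p ← -0.900000 + (0.25/2)·(-1.386000 + (-1.914610)) = -1.312576
x=0.250000, p=-1.312576:
  k1 = f(0.250000, -1.312576) = -2.016367
  k2 = f(0.500000, -1.816668) = -2.777669
  p ← -1.312576 + (0.25/2)·(-2.016367 + (-2.777669)) = -1.911831
p(0.5) ≈ -1.9118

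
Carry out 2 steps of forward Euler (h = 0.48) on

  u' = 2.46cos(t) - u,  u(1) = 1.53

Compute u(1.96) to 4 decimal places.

0.8525

Euler: u_{n+1} = u_n + h·f(t_n, u_n).
t=1.000000, u=1.530000: f=-0.200856 → u ← 1.530000 + 0.48·(-0.200856) = 1.433589
t=1.480000, u=1.433589: f=-1.210537 → u ← 1.433589 + 0.48·(-1.210537) = 0.852531
u(1.96) ≈ 0.8525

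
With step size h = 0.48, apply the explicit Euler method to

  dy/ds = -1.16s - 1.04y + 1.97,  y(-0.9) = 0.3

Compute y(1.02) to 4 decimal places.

Euler: y_{n+1} = y_n + h·f(s_n, y_n).
s=-0.900000, y=0.300000: f=2.702000 → y ← 0.300000 + 0.48·2.702000 = 1.596960
s=-0.420000, y=1.596960: f=0.796362 → y ← 1.596960 + 0.48·0.796362 = 1.979214
s=0.060000, y=1.979214: f=-0.157982 → y ← 1.979214 + 0.48·(-0.157982) = 1.903382
s=0.540000, y=1.903382: f=-0.635917 → y ← 1.903382 + 0.48·(-0.635917) = 1.598142
y(1.02) ≈ 1.5981

1.5981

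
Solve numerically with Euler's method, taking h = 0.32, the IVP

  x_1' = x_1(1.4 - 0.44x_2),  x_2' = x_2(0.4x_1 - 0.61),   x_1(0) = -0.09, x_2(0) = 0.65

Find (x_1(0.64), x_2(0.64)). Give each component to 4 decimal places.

-0.1679, 0.4069

Euler on (x_1,x_2): x_1_{n+1} = x_1_n + h·x_1', x_2_{n+1} = x_2_n + h·x_2'.
0.000000: (-0.090000, 0.650000); f=(-0.100260, -0.419900) → (-0.122083, 0.515632)
0.320000: (-0.122083, 0.515632); f=(-0.143218, -0.339716) → (-0.167913, 0.406923)
(x_1(0.64), x_2(0.64)) ≈ (-0.1679, 0.4069)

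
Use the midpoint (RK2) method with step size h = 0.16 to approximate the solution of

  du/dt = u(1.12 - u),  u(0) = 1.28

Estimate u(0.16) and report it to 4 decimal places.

1.2510

Midpoint: k1 = f(t_n, u_n); k2 = f(t_n + h/2, u_n + (h/2)·k1); u_{n+1} = u_n + h·k2.
t=0.000000, u=1.280000:
  k1 = f(0.000000, 1.280000) = -0.204800
  k2 = f(0.080000, 1.263616) = -0.181475
  u ← 1.280000 + 0.16·(-0.181475) = 1.250964
u(0.16) ≈ 1.2510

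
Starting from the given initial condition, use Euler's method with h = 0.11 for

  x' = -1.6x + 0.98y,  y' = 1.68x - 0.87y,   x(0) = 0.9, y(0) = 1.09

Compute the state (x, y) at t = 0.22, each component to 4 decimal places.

Euler on (x,y): x_{n+1} = x_n + h·x', y_{n+1} = y_n + h·y'.
0.000000: (0.900000, 1.090000); f=(-0.371800, 0.563700) → (0.859102, 1.152007)
0.110000: (0.859102, 1.152007); f=(-0.245596, 0.441045) → (0.832086, 1.200522)
(x(0.22), y(0.22)) ≈ (0.8321, 1.2005)

0.8321, 1.2005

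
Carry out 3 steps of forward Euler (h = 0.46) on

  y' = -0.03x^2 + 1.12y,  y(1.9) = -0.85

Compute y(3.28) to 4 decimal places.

-3.2974

Euler: y_{n+1} = y_n + h·f(x_n, y_n).
x=1.900000, y=-0.850000: f=-1.060300 → y ← -0.850000 + 0.46·(-1.060300) = -1.337738
x=2.360000, y=-1.337738: f=-1.665355 → y ← -1.337738 + 0.46·(-1.665355) = -2.103801
x=2.820000, y=-2.103801: f=-2.594829 → y ← -2.103801 + 0.46·(-2.594829) = -3.297423
y(3.28) ≈ -3.2974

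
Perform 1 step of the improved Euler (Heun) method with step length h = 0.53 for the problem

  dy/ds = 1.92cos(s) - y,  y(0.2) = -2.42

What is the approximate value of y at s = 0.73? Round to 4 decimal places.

Heun: k1 = f(s_n, y_n); k2 = f(s_n + h, y_n + h·k1); y_{n+1} = y_n + (h/2)·(k1 + k2).
s=0.200000, y=-2.420000:
  k1 = f(0.200000, -2.420000) = 4.301728
  k2 = f(0.730000, -0.140084) = 1.570819
  y ← -2.420000 + (0.53/2)·(4.301728 + 1.570819) = -0.863775
y(0.73) ≈ -0.8638

-0.8638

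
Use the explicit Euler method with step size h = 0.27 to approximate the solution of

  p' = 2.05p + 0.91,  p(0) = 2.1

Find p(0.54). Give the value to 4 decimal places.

5.6955

Euler: p_{n+1} = p_n + h·f(t_n, p_n).
t=0.000000, p=2.100000: f=5.215000 → p ← 2.100000 + 0.27·5.215000 = 3.508050
t=0.270000, p=3.508050: f=8.101502 → p ← 3.508050 + 0.27·8.101502 = 5.695456
p(0.54) ≈ 5.6955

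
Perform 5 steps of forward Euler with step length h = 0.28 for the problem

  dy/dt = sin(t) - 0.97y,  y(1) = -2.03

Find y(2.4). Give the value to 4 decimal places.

Euler: y_{n+1} = y_n + h·f(t_n, y_n).
t=1.000000, y=-2.030000: f=2.810571 → y ← -2.030000 + 0.28·2.810571 = -1.243040
t=1.280000, y=-1.243040: f=2.163765 → y ← -1.243040 + 0.28·2.163765 = -0.637186
t=1.560000, y=-0.637186: f=1.618012 → y ← -0.637186 + 0.28·1.618012 = -0.184143
t=1.840000, y=-0.184143: f=1.142601 → y ← -0.184143 + 0.28·1.142601 = 0.135786
t=2.120000, y=0.135786: f=0.721228 → y ← 0.135786 + 0.28·0.721228 = 0.337730
y(2.4) ≈ 0.3377

0.3377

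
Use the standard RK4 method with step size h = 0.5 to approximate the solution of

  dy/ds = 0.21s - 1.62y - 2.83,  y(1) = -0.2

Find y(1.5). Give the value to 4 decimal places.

-0.9626

RK4: k1 = f(s_n, y_n); k2 = f(s_n + h/2, y_n + (h/2)·k1); k3 = f(s_n + h/2, y_n + (h/2)·k2); k4 = f(s_n + h, y_n + h·k3); y_{n+1} = y_n + (h/6)·(k1 + 2k2 + 2k3 + k4).
s=1.000000, y=-0.200000:
  k1 = f(1.000000, -0.200000) = -2.296000
  k2 = f(1.250000, -0.774000) = -1.313620
  k3 = f(1.250000, -0.528405) = -1.711484
  k4 = f(1.500000, -1.055742) = -0.804698
  y ← -0.200000 + (0.5/6)·(k1 + 2k2 + 2k3 + k4) = -0.962575
y(1.5) ≈ -0.9626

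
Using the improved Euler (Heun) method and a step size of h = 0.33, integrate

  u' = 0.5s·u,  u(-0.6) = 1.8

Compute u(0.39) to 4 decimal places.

Heun: k1 = f(s_n, u_n); k2 = f(s_n + h, u_n + h·k1); u_{n+1} = u_n + (h/2)·(k1 + k2).
s=-0.600000, u=1.800000:
  k1 = f(-0.600000, 1.800000) = -0.540000
  k2 = f(-0.270000, 1.621800) = -0.218943
  u ← 1.800000 + (0.33/2)·(-0.540000 + (-0.218943)) = 1.674774
s=-0.270000, u=1.674774:
  k1 = f(-0.270000, 1.674774) = -0.226095
  k2 = f(0.060000, 1.600163) = 0.048005
  u ← 1.674774 + (0.33/2)·(-0.226095 + 0.048005) = 1.645390
s=0.060000, u=1.645390:
  k1 = f(0.060000, 1.645390) = 0.049362
  k2 = f(0.390000, 1.661679) = 0.324027
  u ← 1.645390 + (0.33/2)·(0.049362 + 0.324027) = 1.706999
u(0.39) ≈ 1.7070

1.7070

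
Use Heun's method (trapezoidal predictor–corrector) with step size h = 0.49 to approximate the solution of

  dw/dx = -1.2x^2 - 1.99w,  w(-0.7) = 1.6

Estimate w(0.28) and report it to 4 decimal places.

Heun: k1 = f(x_n, w_n); k2 = f(x_n + h, w_n + h·k1); w_{n+1} = w_n + (h/2)·(k1 + k2).
x=-0.700000, w=1.600000:
  k1 = f(-0.700000, 1.600000) = -3.772000
  k2 = f(-0.210000, -0.248280) = 0.441157
  w ← 1.600000 + (0.49/2)·(-3.772000 + 0.441157) = 0.783944
x=-0.210000, w=0.783944:
  k1 = f(-0.210000, 0.783944) = -1.612968
  k2 = f(0.280000, -0.006411) = -0.081323
  w ← 0.783944 + (0.49/2)·(-1.612968 + (-0.081323)) = 0.368842
w(0.28) ≈ 0.3688

0.3688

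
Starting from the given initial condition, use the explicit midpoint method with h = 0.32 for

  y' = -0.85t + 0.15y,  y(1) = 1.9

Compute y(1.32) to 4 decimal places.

Midpoint: k1 = f(t_n, y_n); k2 = f(t_n + h/2, y_n + (h/2)·k1); y_{n+1} = y_n + h·k2.
t=1.000000, y=1.900000:
  k1 = f(1.000000, 1.900000) = -0.565000
  k2 = f(1.160000, 1.809600) = -0.714560
  y ← 1.900000 + 0.32·(-0.714560) = 1.671341
y(1.32) ≈ 1.6713

1.6713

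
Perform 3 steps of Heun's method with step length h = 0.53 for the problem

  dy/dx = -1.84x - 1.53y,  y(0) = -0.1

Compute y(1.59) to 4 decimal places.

Heun: k1 = f(x_n, y_n); k2 = f(x_n + h, y_n + h·k1); y_{n+1} = y_n + (h/2)·(k1 + k2).
x=0.000000, y=-0.100000:
  k1 = f(0.000000, -0.100000) = 0.153000
  k2 = f(0.530000, -0.018910) = -0.946268
  y ← -0.100000 + (0.53/2)·(0.153000 + (-0.946268)) = -0.310216
x=0.530000, y=-0.310216:
  k1 = f(0.530000, -0.310216) = -0.500570
  k2 = f(1.060000, -0.575518) = -1.069858
  y ← -0.310216 + (0.53/2)·(-0.500570 + (-1.069858)) = -0.726379
x=1.060000, y=-0.726379:
  k1 = f(1.060000, -0.726379) = -0.839040
  k2 = f(1.590000, -1.171070) = -1.133862
  y ← -0.726379 + (0.53/2)·(-0.839040 + (-1.133862)) = -1.249198
y(1.59) ≈ -1.2492

-1.2492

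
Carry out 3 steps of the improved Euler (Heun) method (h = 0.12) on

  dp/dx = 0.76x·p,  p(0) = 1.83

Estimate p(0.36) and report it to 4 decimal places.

Heun: k1 = f(x_n, p_n); k2 = f(x_n + h, p_n + h·k1); p_{n+1} = p_n + (h/2)·(k1 + k2).
x=0.000000, p=1.830000:
  k1 = f(0.000000, 1.830000) = 0.000000
  k2 = f(0.120000, 1.830000) = 0.166896
  p ← 1.830000 + (0.12/2)·(0.000000 + 0.166896) = 1.840014
x=0.120000, p=1.840014:
  k1 = f(0.120000, 1.840014) = 0.167809
  k2 = f(0.240000, 1.860151) = 0.339292
  p ← 1.840014 + (0.12/2)·(0.167809 + 0.339292) = 1.870440
x=0.240000, p=1.870440:
  k1 = f(0.240000, 1.870440) = 0.341168
  k2 = f(0.360000, 1.911380) = 0.522954
  p ← 1.870440 + (0.12/2)·(0.341168 + 0.522954) = 1.922287
p(0.36) ≈ 1.9223

1.9223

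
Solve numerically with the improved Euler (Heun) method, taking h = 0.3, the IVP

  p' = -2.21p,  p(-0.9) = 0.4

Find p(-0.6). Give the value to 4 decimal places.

Heun: k1 = f(s_n, p_n); k2 = f(s_n + h, p_n + h·k1); p_{n+1} = p_n + (h/2)·(k1 + k2).
s=-0.900000, p=0.400000:
  k1 = f(-0.900000, 0.400000) = -0.884000
  k2 = f(-0.600000, 0.134800) = -0.297908
  p ← 0.400000 + (0.3/2)·(-0.884000 + (-0.297908)) = 0.222714
p(-0.6) ≈ 0.2227

0.2227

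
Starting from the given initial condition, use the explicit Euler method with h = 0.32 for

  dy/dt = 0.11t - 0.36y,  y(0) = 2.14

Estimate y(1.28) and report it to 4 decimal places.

Euler: y_{n+1} = y_n + h·f(t_n, y_n).
t=0.000000, y=2.140000: f=-0.770400 → y ← 2.140000 + 0.32·(-0.770400) = 1.893472
t=0.320000, y=1.893472: f=-0.646450 → y ← 1.893472 + 0.32·(-0.646450) = 1.686608
t=0.640000, y=1.686608: f=-0.536779 → y ← 1.686608 + 0.32·(-0.536779) = 1.514839
t=0.960000, y=1.514839: f=-0.439742 → y ← 1.514839 + 0.32·(-0.439742) = 1.374121
y(1.28) ≈ 1.3741

1.3741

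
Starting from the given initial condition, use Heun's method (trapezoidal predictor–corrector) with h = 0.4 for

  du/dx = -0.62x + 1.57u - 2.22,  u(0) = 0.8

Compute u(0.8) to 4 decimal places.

Heun: k1 = f(x_n, u_n); k2 = f(x_n + h, u_n + h·k1); u_{n+1} = u_n + (h/2)·(k1 + k2).
x=0.000000, u=0.800000:
  k1 = f(0.000000, 0.800000) = -0.964000
  k2 = f(0.400000, 0.414400) = -1.817392
  u ← 0.800000 + (0.4/2)·(-0.964000 + (-1.817392)) = 0.243722
x=0.400000, u=0.243722:
  k1 = f(0.400000, 0.243722) = -2.085357
  k2 = f(0.800000, -0.590421) = -3.642961
  u ← 0.243722 + (0.4/2)·(-2.085357 + (-3.642961)) = -0.901942
u(0.8) ≈ -0.9019

-0.9019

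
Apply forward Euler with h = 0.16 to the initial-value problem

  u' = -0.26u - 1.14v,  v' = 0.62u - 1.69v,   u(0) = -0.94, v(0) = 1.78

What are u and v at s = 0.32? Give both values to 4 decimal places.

-1.3945, 0.7579

Euler on (u,v): u_{n+1} = u_n + h·u', v_{n+1} = v_n + h·v'.
0.000000: (-0.940000, 1.780000); f=(-1.784800, -3.591000) → (-1.225568, 1.205440)
0.160000: (-1.225568, 1.205440); f=(-1.055554, -2.797046) → (-1.394457, 0.757913)
(u(0.32), v(0.32)) ≈ (-1.3945, 0.7579)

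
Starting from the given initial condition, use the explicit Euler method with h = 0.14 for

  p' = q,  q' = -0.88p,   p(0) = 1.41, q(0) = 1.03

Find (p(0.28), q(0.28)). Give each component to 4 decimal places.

1.6741, 0.6648

Euler on (p,q): p_{n+1} = p_n + h·p', q_{n+1} = q_n + h·q'.
0.000000: (1.410000, 1.030000); f=(1.030000, -1.240800) → (1.554200, 0.856288)
0.140000: (1.554200, 0.856288); f=(0.856288, -1.367696) → (1.674080, 0.664811)
(p(0.28), q(0.28)) ≈ (1.6741, 0.6648)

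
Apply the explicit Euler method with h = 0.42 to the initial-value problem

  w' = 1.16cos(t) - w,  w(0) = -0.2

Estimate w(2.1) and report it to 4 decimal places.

Euler: w_{n+1} = w_n + h·f(t_n, w_n).
t=0.000000, w=-0.200000: f=1.360000 → w ← -0.200000 + 0.42·1.360000 = 0.371200
t=0.420000, w=0.371200: f=0.687983 → w ← 0.371200 + 0.42·0.687983 = 0.660153
t=0.840000, w=0.660153: f=0.114104 → w ← 0.660153 + 0.42·0.114104 = 0.708077
t=1.260000, w=0.708077: f=-0.353329 → w ← 0.708077 + 0.42·(-0.353329) = 0.559678
t=1.680000, w=0.559678: f=-0.686103 → w ← 0.559678 + 0.42·(-0.686103) = 0.271515
w(2.1) ≈ 0.2715

0.2715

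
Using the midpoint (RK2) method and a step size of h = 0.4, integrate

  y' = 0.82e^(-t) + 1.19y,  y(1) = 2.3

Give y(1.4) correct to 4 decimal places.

3.7829

Midpoint: k1 = f(t_n, y_n); k2 = f(t_n + h/2, y_n + (h/2)·k1); y_{n+1} = y_n + h·k2.
t=1.000000, y=2.300000:
  k1 = f(1.000000, 2.300000) = 3.038661
  k2 = f(1.200000, 2.907732) = 3.707181
  y ← 2.300000 + 0.4·3.707181 = 3.782872
y(1.4) ≈ 3.7829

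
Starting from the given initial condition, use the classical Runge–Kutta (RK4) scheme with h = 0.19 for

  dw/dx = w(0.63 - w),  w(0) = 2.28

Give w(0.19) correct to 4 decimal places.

RK4: k1 = f(x_n, w_n); k2 = f(x_n + h/2, w_n + (h/2)·k1); k3 = f(x_n + h/2, w_n + (h/2)·k2); k4 = f(x_n + h, w_n + h·k3); w_{n+1} = w_n + (h/6)·(k1 + 2k2 + 2k3 + k4).
x=0.000000, w=2.280000:
  k1 = f(0.000000, 2.280000) = -3.762000
  k2 = f(0.095000, 1.922610) = -2.485185
  k3 = f(0.095000, 2.043907) = -2.889896
  k4 = f(0.190000, 1.730920) = -1.905604
  w ← 2.280000 + (0.19/6)·(k1 + 2k2 + 2k3 + k4) = 1.760104
w(0.19) ≈ 1.7601

1.7601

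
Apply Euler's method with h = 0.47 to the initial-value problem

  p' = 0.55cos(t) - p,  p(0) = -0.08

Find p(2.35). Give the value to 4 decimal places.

Euler: p_{n+1} = p_n + h·f(t_n, p_n).
t=0.000000, p=-0.080000: f=0.630000 → p ← -0.080000 + 0.47·0.630000 = 0.216100
t=0.470000, p=0.216100: f=0.274263 → p ← 0.216100 + 0.47·0.274263 = 0.345003
t=0.940000, p=0.345003: f=-0.020620 → p ← 0.345003 + 0.47·(-0.020620) = 0.335312
t=1.410000, p=0.335312: f=-0.247255 → p ← 0.335312 + 0.47·(-0.247255) = 0.219102
t=1.880000, p=0.219102: f=-0.386467 → p ← 0.219102 + 0.47·(-0.386467) = 0.037463
p(2.35) ≈ 0.0375

0.0375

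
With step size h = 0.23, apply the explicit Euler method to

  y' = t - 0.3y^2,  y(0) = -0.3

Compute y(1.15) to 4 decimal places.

Euler: y_{n+1} = y_n + h·f(t_n, y_n).
t=0.000000, y=-0.300000: f=-0.027000 → y ← -0.300000 + 0.23·(-0.027000) = -0.306210
t=0.230000, y=-0.306210: f=0.201871 → y ← -0.306210 + 0.23·0.201871 = -0.259780
t=0.460000, y=-0.259780: f=0.439754 → y ← -0.259780 + 0.23·0.439754 = -0.158636
t=0.690000, y=-0.158636: f=0.682450 → y ← -0.158636 + 0.23·0.682450 = -0.001673
t=0.920000, y=-0.001673: f=0.919999 → y ← -0.001673 + 0.23·0.919999 = 0.209927
y(1.15) ≈ 0.2099

0.2099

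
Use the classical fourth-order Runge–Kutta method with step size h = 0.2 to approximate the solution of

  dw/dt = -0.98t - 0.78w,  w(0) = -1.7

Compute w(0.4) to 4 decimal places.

-1.3152

RK4: k1 = f(t_n, w_n); k2 = f(t_n + h/2, w_n + (h/2)·k1); k3 = f(t_n + h/2, w_n + (h/2)·k2); k4 = f(t_n + h, w_n + h·k3); w_{n+1} = w_n + (h/6)·(k1 + 2k2 + 2k3 + k4).
t=0.000000, w=-1.700000:
  k1 = f(0.000000, -1.700000) = 1.326000
  k2 = f(0.100000, -1.567400) = 1.124572
  k3 = f(0.100000, -1.587543) = 1.140283
  k4 = f(0.200000, -1.471943) = 0.952116
  w ← -1.700000 + (0.2/6)·(k1 + 2k2 + 2k3 + k4) = -1.473072
t=0.200000, w=-1.473072:
  k1 = f(0.200000, -1.473072) = 0.952997
  k2 = f(0.300000, -1.377773) = 0.780663
  k3 = f(0.300000, -1.395006) = 0.794105
  k4 = f(0.400000, -1.314251) = 0.633116
  w ← -1.473072 + (0.2/6)·(k1 + 2k2 + 2k3 + k4) = -1.315218
w(0.4) ≈ -1.3152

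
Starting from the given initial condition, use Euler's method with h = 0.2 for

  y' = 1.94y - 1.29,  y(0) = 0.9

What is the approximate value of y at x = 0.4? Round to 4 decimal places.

1.1178

Euler: y_{n+1} = y_n + h·f(x_n, y_n).
x=0.000000, y=0.900000: f=0.456000 → y ← 0.900000 + 0.2·0.456000 = 0.991200
x=0.200000, y=0.991200: f=0.632928 → y ← 0.991200 + 0.2·0.632928 = 1.117786
y(0.4) ≈ 1.1178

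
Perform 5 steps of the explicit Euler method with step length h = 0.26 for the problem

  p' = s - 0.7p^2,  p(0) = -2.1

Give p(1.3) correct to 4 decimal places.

Euler: p_{n+1} = p_n + h·f(s_n, p_n).
s=0.000000, p=-2.100000: f=-3.087000 → p ← -2.100000 + 0.26·(-3.087000) = -2.902620
s=0.260000, p=-2.902620: f=-5.637642 → p ← -2.902620 + 0.26·(-5.637642) = -4.368407
s=0.520000, p=-4.368407: f=-12.838085 → p ← -4.368407 + 0.26·(-12.838085) = -7.706309
s=0.780000, p=-7.706309: f=-40.791040 → p ← -7.706309 + 0.26·(-40.791040) = -18.311980
s=1.040000, p=-18.311980: f=-233.690015 → p ← -18.311980 + 0.26·(-233.690015) = -79.071384
p(1.3) ≈ -79.0714

-79.0714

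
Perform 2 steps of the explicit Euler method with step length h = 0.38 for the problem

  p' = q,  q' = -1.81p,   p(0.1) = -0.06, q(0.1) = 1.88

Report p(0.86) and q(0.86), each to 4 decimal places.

Euler on (p,q): p_{n+1} = p_n + h·p', q_{n+1} = q_n + h·q'.
0.100000: (-0.060000, 1.880000); f=(1.880000, 0.108600) → (0.654400, 1.921268)
0.480000: (0.654400, 1.921268); f=(1.921268, -1.184464) → (1.384482, 1.471172)
(p(0.86), q(0.86)) ≈ (1.3845, 1.4712)

1.3845, 1.4712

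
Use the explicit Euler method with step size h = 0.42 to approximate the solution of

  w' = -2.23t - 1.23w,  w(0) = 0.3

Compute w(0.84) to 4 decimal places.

Euler: w_{n+1} = w_n + h·f(t_n, w_n).
t=0.000000, w=0.300000: f=-0.369000 → w ← 0.300000 + 0.42·(-0.369000) = 0.145020
t=0.420000, w=0.145020: f=-1.114975 → w ← 0.145020 + 0.42·(-1.114975) = -0.323269
w(0.84) ≈ -0.3233

-0.3233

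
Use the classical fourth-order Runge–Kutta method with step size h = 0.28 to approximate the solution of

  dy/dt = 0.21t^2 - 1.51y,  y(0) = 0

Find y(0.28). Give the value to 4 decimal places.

RK4: k1 = f(t_n, y_n); k2 = f(t_n + h/2, y_n + (h/2)·k1); k3 = f(t_n + h/2, y_n + (h/2)·k2); k4 = f(t_n + h, y_n + h·k3); y_{n+1} = y_n + (h/6)·(k1 + 2k2 + 2k3 + k4).
t=0.000000, y=0.000000:
  k1 = f(0.000000, 0.000000) = 0.000000
  k2 = f(0.140000, 0.000000) = 0.004116
  k3 = f(0.140000, 0.000576) = 0.003246
  k4 = f(0.280000, 0.000909) = 0.015092
  y ← 0.000000 + (0.28/6)·(k1 + 2k2 + 2k3 + k4) = 0.001391
y(0.28) ≈ 0.0014

0.0014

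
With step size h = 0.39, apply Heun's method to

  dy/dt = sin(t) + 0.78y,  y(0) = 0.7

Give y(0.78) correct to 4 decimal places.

Heun: k1 = f(t_n, y_n); k2 = f(t_n + h, y_n + h·k1); y_{n+1} = y_n + (h/2)·(k1 + k2).
t=0.000000, y=0.700000:
  k1 = f(0.000000, 0.700000) = 0.546000
  k2 = f(0.390000, 0.912940) = 1.092282
  y ← 0.700000 + (0.39/2)·(0.546000 + 1.092282) = 1.019465
t=0.390000, y=1.019465:
  k1 = f(0.390000, 1.019465) = 1.175371
  k2 = f(0.780000, 1.477860) = 1.856010
  y ← 1.019465 + (0.39/2)·(1.175371 + 1.856010) = 1.610584
y(0.78) ≈ 1.6106

1.6106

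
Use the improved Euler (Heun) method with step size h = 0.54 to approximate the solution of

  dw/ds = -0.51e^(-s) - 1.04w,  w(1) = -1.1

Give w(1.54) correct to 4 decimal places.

-0.7074

Heun: k1 = f(s_n, w_n); k2 = f(s_n + h, w_n + h·k1); w_{n+1} = w_n + (h/2)·(k1 + k2).
s=1.000000, w=-1.100000:
  k1 = f(1.000000, -1.100000) = 0.956381
  k2 = f(1.540000, -0.583554) = 0.497562
  w ← -1.100000 + (0.54/2)·(0.956381 + 0.497562) = -0.707435
w(1.54) ≈ -0.7074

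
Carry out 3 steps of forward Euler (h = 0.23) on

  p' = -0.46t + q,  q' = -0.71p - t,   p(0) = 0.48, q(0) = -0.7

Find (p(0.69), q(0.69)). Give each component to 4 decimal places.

-0.1362, -1.0081

Euler on (p,q): p_{n+1} = p_n + h·p', q_{n+1} = q_n + h·q'.
0.000000: (0.480000, -0.700000); f=(-0.700000, -0.340800) → (0.319000, -0.778384)
0.230000: (0.319000, -0.778384); f=(-0.884184, -0.456490) → (0.115638, -0.883377)
0.460000: (0.115638, -0.883377); f=(-1.094977, -0.542103) → (-0.136207, -1.008060)
(p(0.69), q(0.69)) ≈ (-0.1362, -1.0081)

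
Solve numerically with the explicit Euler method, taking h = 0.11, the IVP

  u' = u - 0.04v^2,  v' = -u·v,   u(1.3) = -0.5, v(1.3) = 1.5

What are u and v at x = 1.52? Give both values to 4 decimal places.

-0.6381, 1.6808

Euler on (u,v): u_{n+1} = u_n + h·u', v_{n+1} = v_n + h·v'.
1.300000: (-0.500000, 1.500000); f=(-0.590000, 0.750000) → (-0.564900, 1.582500)
1.410000: (-0.564900, 1.582500); f=(-0.665072, 0.893954) → (-0.638058, 1.680835)
(u(1.52), v(1.52)) ≈ (-0.6381, 1.6808)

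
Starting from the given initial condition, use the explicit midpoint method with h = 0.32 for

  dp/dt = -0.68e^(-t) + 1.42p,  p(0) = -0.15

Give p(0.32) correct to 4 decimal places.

Midpoint: k1 = f(t_n, p_n); k2 = f(t_n + h/2, p_n + (h/2)·k1); p_{n+1} = p_n + h·k2.
t=0.000000, p=-0.150000:
  k1 = f(0.000000, -0.150000) = -0.893000
  k2 = f(0.160000, -0.292880) = -0.995347
  p ← -0.150000 + 0.32·(-0.995347) = -0.468511
p(0.32) ≈ -0.4685

-0.4685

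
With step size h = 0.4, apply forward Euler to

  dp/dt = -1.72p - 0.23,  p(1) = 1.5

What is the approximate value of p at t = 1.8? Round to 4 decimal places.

0.0253

Euler: p_{n+1} = p_n + h·f(t_n, p_n).
t=1.000000, p=1.500000: f=-2.810000 → p ← 1.500000 + 0.4·(-2.810000) = 0.376000
t=1.400000, p=0.376000: f=-0.876720 → p ← 0.376000 + 0.4·(-0.876720) = 0.025312
p(1.8) ≈ 0.0253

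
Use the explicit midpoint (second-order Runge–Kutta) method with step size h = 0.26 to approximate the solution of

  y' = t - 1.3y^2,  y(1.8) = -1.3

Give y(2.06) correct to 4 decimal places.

-1.4157

Midpoint: k1 = f(t_n, y_n); k2 = f(t_n + h/2, y_n + (h/2)·k1); y_{n+1} = y_n + h·k2.
t=1.800000, y=-1.300000:
  k1 = f(1.800000, -1.300000) = -0.397000
  k2 = f(1.930000, -1.351610) = -0.444904
  y ← -1.300000 + 0.26·(-0.444904) = -1.415675
y(2.06) ≈ -1.4157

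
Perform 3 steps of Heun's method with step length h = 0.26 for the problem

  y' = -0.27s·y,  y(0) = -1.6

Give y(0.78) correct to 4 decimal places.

-1.4737

Heun: k1 = f(s_n, y_n); k2 = f(s_n + h, y_n + h·k1); y_{n+1} = y_n + (h/2)·(k1 + k2).
s=0.000000, y=-1.600000:
  k1 = f(0.000000, -1.600000) = 0.000000
  k2 = f(0.260000, -1.600000) = 0.112320
  y ← -1.600000 + (0.26/2)·(0.000000 + 0.112320) = -1.585398
s=0.260000, y=-1.585398:
  k1 = f(0.260000, -1.585398) = 0.111295
  k2 = f(0.520000, -1.556462) = 0.218527
  y ← -1.585398 + (0.26/2)·(0.111295 + 0.218527) = -1.542522
s=0.520000, y=-1.542522:
  k1 = f(0.520000, -1.542522) = 0.216570
  k2 = f(0.780000, -1.486213) = 0.312997
  y ← -1.542522 + (0.26/2)·(0.216570 + 0.312997) = -1.473678
y(0.78) ≈ -1.4737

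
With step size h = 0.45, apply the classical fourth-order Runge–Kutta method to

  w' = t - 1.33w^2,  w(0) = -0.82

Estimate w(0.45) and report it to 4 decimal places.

RK4: k1 = f(t_n, w_n); k2 = f(t_n + h/2, w_n + (h/2)·k1); k3 = f(t_n + h/2, w_n + (h/2)·k2); k4 = f(t_n + h, w_n + h·k3); w_{n+1} = w_n + (h/6)·(k1 + 2k2 + 2k3 + k4).
t=0.000000, w=-0.820000:
  k1 = f(0.000000, -0.820000) = -0.894292
  k2 = f(0.225000, -1.021216) = -1.162032
  k3 = f(0.225000, -1.081457) = -1.330501
  k4 = f(0.450000, -1.418726) = -2.227000
  w ← -0.820000 + (0.45/6)·(k1 + 2k2 + 2k3 + k4) = -1.427977
w(0.45) ≈ -1.4280

-1.4280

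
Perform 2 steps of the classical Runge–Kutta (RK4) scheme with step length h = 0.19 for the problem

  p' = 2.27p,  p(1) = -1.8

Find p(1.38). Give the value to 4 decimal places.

-4.2640

RK4: k1 = f(s_n, p_n); k2 = f(s_n + h/2, p_n + (h/2)·k1); k3 = f(s_n + h/2, p_n + (h/2)·k2); k4 = f(s_n + h, p_n + h·k3); p_{n+1} = p_n + (h/6)·(k1 + 2k2 + 2k3 + k4).
s=1.000000, p=-1.800000:
  k1 = f(1.000000, -1.800000) = -4.086000
  k2 = f(1.095000, -2.188170) = -4.967146
  k3 = f(1.095000, -2.271879) = -5.157165
  k4 = f(1.190000, -2.779861) = -6.310285
  p ← -1.800000 + (0.19/6)·(k1 + 2k2 + 2k3 + k4) = -2.770422
s=1.190000, p=-2.770422:
  k1 = f(1.190000, -2.770422) = -6.288858
  k2 = f(1.285000, -3.367864) = -7.645050
  k3 = f(1.285000, -3.496702) = -7.937513
  k4 = f(1.380000, -4.278550) = -9.712308
  p ← -2.770422 + (0.19/6)·(k1 + 2k2 + 2k3 + k4) = -4.264021
p(1.38) ≈ -4.2640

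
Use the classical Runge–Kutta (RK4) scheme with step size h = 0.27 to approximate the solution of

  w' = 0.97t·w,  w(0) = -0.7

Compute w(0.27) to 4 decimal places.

RK4: k1 = f(t_n, w_n); k2 = f(t_n + h/2, w_n + (h/2)·k1); k3 = f(t_n + h/2, w_n + (h/2)·k2); k4 = f(t_n + h, w_n + h·k3); w_{n+1} = w_n + (h/6)·(k1 + 2k2 + 2k3 + k4).
t=0.000000, w=-0.700000:
  k1 = f(0.000000, -0.700000) = 0.000000
  k2 = f(0.135000, -0.700000) = -0.091665
  k3 = f(0.135000, -0.712375) = -0.093285
  k4 = f(0.270000, -0.725187) = -0.189926
  w ← -0.700000 + (0.27/6)·(k1 + 2k2 + 2k3 + k4) = -0.725192
w(0.27) ≈ -0.7252

-0.7252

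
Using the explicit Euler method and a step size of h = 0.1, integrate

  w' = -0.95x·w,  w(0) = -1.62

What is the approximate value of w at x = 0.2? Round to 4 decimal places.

Euler: w_{n+1} = w_n + h·f(x_n, w_n).
x=0.000000, w=-1.620000: f=0.000000 → w ← -1.620000 + 0.1·0.000000 = -1.620000
x=0.100000, w=-1.620000: f=0.153900 → w ← -1.620000 + 0.1·0.153900 = -1.604610
w(0.2) ≈ -1.6046

-1.6046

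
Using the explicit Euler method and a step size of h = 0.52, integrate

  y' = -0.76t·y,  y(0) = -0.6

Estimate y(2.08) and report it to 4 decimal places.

Euler: y_{n+1} = y_n + h·f(t_n, y_n).
t=0.000000, y=-0.600000: f=0.000000 → y ← -0.600000 + 0.52·0.000000 = -0.600000
t=0.520000, y=-0.600000: f=0.237120 → y ← -0.600000 + 0.52·0.237120 = -0.476698
t=1.040000, y=-0.476698: f=0.376782 → y ← -0.476698 + 0.52·0.376782 = -0.280771
t=1.560000, y=-0.280771: f=0.332882 → y ← -0.280771 + 0.52·0.332882 = -0.107672
y(2.08) ≈ -0.1077

-0.1077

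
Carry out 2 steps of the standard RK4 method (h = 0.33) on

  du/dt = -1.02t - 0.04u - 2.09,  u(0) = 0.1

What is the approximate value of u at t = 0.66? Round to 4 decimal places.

RK4: k1 = f(t_n, u_n); k2 = f(t_n + h/2, u_n + (h/2)·k1); k3 = f(t_n + h/2, u_n + (h/2)·k2); k4 = f(t_n + h, u_n + h·k3); u_{n+1} = u_n + (h/6)·(k1 + 2k2 + 2k3 + k4).
t=0.000000, u=0.100000:
  k1 = f(0.000000, 0.100000) = -2.094000
  k2 = f(0.165000, -0.245510) = -2.248480
  k3 = f(0.165000, -0.270999) = -2.247460
  k4 = f(0.330000, -0.641662) = -2.400934
  u ← 0.100000 + (0.33/6)·(k1 + 2k2 + 2k3 + k4) = -0.641775
t=0.330000, u=-0.641775:
  k1 = f(0.330000, -0.641775) = -2.400929
  k2 = f(0.495000, -1.037928) = -2.553383
  k3 = f(0.495000, -1.063083) = -2.552377
  k4 = f(0.660000, -1.484059) = -2.703838
  u ← -0.641775 + (0.33/6)·(k1 + 2k2 + 2k3 + k4) = -1.484170
u(0.66) ≈ -1.4842

-1.4842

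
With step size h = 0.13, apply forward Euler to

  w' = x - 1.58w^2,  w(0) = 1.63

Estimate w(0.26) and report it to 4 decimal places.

0.8597

Euler: w_{n+1} = w_n + h·f(x_n, w_n).
x=0.000000, w=1.630000: f=-4.197902 → w ← 1.630000 + 0.13·(-4.197902) = 1.084273
x=0.130000, w=1.084273: f=-1.727523 → w ← 1.084273 + 0.13·(-1.727523) = 0.859695
w(0.26) ≈ 0.8597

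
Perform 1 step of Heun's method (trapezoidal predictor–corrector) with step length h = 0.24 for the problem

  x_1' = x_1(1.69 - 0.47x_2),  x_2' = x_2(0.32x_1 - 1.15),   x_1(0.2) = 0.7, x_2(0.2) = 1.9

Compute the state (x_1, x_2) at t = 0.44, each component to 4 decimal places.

0.8666, 1.5323

Heun on (x_1,x_2): k1 = f(t_n, state_n); k2 = f(t_n + h, state_n + h·k1); state_{n+1} = state_n + (h/2)·(k1 + k2).
0.200000: (0.700000, 1.900000)
  k1 = (0.557900, -1.759400)
  predictor → (0.833896, 1.477744)
  k2 = (0.830110, -1.305074)
  → (0.866561, 1.532263)
(x_1(0.44), x_2(0.44)) ≈ (0.8666, 1.5323)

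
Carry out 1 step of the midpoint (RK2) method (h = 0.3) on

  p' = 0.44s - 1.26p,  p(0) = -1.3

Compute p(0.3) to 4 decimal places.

Midpoint: k1 = f(s_n, p_n); k2 = f(s_n + h/2, p_n + (h/2)·k1); p_{n+1} = p_n + h·k2.
s=0.000000, p=-1.300000:
  k1 = f(0.000000, -1.300000) = 1.638000
  k2 = f(0.150000, -1.054300) = 1.394418
  p ← -1.300000 + 0.3·1.394418 = -0.881675
p(0.3) ≈ -0.8817

-0.8817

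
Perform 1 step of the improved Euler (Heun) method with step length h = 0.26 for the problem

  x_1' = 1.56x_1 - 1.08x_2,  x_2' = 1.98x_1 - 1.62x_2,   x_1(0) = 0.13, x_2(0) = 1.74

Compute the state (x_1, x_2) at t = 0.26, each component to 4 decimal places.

Heun on (x_1,x_2): k1 = f(t_n, state_n); k2 = f(t_n + h, state_n + h·k1); state_{n+1} = state_n + (h/2)·(k1 + k2).
0.000000: (0.130000, 1.740000)
  k1 = (-1.676400, -2.561400)
  predictor → (-0.305864, 1.074036)
  k2 = (-1.637107, -2.345549)
  → (-0.300756, 1.102097)
(x_1(0.26), x_2(0.26)) ≈ (-0.3008, 1.1021)

-0.3008, 1.1021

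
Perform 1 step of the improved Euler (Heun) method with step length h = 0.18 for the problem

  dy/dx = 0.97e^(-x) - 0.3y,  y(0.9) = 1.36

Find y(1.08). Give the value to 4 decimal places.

Heun: k1 = f(x_n, y_n); k2 = f(x_n + h, y_n + h·k1); y_{n+1} = y_n + (h/2)·(k1 + k2).
x=0.900000, y=1.360000:
  k1 = f(0.900000, 1.360000) = -0.013627
  k2 = f(1.080000, 1.357547) = -0.077856
  y ← 1.360000 + (0.18/2)·(-0.013627 + (-0.077856)) = 1.351766
y(1.08) ≈ 1.3518

1.3518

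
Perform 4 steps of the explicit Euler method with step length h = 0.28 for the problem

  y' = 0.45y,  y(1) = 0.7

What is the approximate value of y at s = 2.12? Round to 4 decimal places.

Euler: y_{n+1} = y_n + h·f(s_n, y_n).
s=1.000000, y=0.700000: f=0.315000 → y ← 0.700000 + 0.28·0.315000 = 0.788200
s=1.280000, y=0.788200: f=0.354690 → y ← 0.788200 + 0.28·0.354690 = 0.887513
s=1.560000, y=0.887513: f=0.399381 → y ← 0.887513 + 0.28·0.399381 = 0.999340
s=1.840000, y=0.999340: f=0.449703 → y ← 0.999340 + 0.28·0.449703 = 1.125257
y(2.12) ≈ 1.1253

1.1253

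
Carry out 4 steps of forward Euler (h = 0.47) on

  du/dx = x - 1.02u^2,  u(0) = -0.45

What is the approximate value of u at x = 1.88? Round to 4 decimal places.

Euler: u_{n+1} = u_n + h·f(x_n, u_n).
x=0.000000, u=-0.450000: f=-0.206550 → u ← -0.450000 + 0.47·(-0.206550) = -0.547079
x=0.470000, u=-0.547079: f=0.164719 → u ← -0.547079 + 0.47·0.164719 = -0.469660
x=0.940000, u=-0.469660: f=0.715007 → u ← -0.469660 + 0.47·0.715007 = -0.133607
x=1.410000, u=-0.133607: f=1.391792 → u ← -0.133607 + 0.47·1.391792 = 0.520535
u(1.88) ≈ 0.5205

0.5205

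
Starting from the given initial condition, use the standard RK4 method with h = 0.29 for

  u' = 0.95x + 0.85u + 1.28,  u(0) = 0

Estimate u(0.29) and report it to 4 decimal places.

0.4644

RK4: k1 = f(x_n, u_n); k2 = f(x_n + h/2, u_n + (h/2)·k1); k3 = f(x_n + h/2, u_n + (h/2)·k2); k4 = f(x_n + h, u_n + h·k3); u_{n+1} = u_n + (h/6)·(k1 + 2k2 + 2k3 + k4).
x=0.000000, u=0.000000:
  k1 = f(0.000000, 0.000000) = 1.280000
  k2 = f(0.145000, 0.185600) = 1.575510
  k3 = f(0.145000, 0.228449) = 1.611932
  k4 = f(0.290000, 0.467460) = 1.952841
  u ← 0.000000 + (0.29/6)·(k1 + 2k2 + 2k3 + k4) = 0.464373
u(0.29) ≈ 0.4644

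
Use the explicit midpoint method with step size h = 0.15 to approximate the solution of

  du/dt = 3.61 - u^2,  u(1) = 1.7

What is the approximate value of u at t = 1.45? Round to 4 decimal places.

1.8574

Midpoint: k1 = f(t_n, u_n); k2 = f(t_n + h/2, u_n + (h/2)·k1); u_{n+1} = u_n + h·k2.
t=1.000000, u=1.700000:
  k1 = f(1.000000, 1.700000) = 0.720000
  k2 = f(1.075000, 1.754000) = 0.533484
  u ← 1.700000 + 0.15·0.533484 = 1.780023
t=1.150000, u=1.780023:
  k1 = f(1.150000, 1.780023) = 0.441520
  k2 = f(1.225000, 1.813137) = 0.322536
  u ← 1.780023 + 0.15·0.322536 = 1.828403
t=1.300000, u=1.828403:
  k1 = f(1.300000, 1.828403) = 0.266943
  k2 = f(1.375000, 1.848424) = 0.193330
  u ← 1.828403 + 0.15·0.193330 = 1.857402
u(1.45) ≈ 1.8574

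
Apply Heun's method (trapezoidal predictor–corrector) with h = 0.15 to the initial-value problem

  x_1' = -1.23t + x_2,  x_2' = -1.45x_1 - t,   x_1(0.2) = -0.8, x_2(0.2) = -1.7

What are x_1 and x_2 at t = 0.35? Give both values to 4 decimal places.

Heun on (x_1,x_2): k1 = f(t_n, state_n); k2 = f(t_n + h, state_n + h·k1); state_{n+1} = state_n + (h/2)·(k1 + k2).
0.200000: (-0.800000, -1.700000)
  k1 = (-1.946000, 0.960000)
  predictor → (-1.091900, -1.556000)
  k2 = (-1.986500, 1.233255)
  → (-1.094938, -1.535506)
(x_1(0.35), x_2(0.35)) ≈ (-1.0949, -1.5355)

-1.0949, -1.5355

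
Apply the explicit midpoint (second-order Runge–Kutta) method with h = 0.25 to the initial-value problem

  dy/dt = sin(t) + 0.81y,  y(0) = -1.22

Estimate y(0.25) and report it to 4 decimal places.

-1.4609

Midpoint: k1 = f(t_n, y_n); k2 = f(t_n + h/2, y_n + (h/2)·k1); y_{n+1} = y_n + h·k2.
t=0.000000, y=-1.220000:
  k1 = f(0.000000, -1.220000) = -0.988200
  k2 = f(0.125000, -1.343525) = -0.963581
  y ← -1.220000 + 0.25·(-0.963581) = -1.460895
y(0.25) ≈ -1.4609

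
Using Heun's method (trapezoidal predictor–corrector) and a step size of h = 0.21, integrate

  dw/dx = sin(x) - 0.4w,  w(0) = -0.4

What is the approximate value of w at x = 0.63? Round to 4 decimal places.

Heun: k1 = f(x_n, w_n); k2 = f(x_n + h, w_n + h·k1); w_{n+1} = w_n + (h/2)·(k1 + k2).
x=0.000000, w=-0.400000:
  k1 = f(0.000000, -0.400000) = 0.160000
  k2 = f(0.210000, -0.366400) = 0.355020
  w ← -0.400000 + (0.21/2)·(0.160000 + 0.355020) = -0.345923
x=0.210000, w=-0.345923:
  k1 = f(0.210000, -0.345923) = 0.346829
  k2 = f(0.420000, -0.273089) = 0.516996
  w ← -0.345923 + (0.21/2)·(0.346829 + 0.516996) = -0.255221
x=0.420000, w=-0.255221:
  k1 = f(0.420000, -0.255221) = 0.509849
  k2 = f(0.630000, -0.148153) = 0.648406
  w ← -0.255221 + (0.21/2)·(0.509849 + 0.648406) = -0.133605
w(0.63) ≈ -0.1336

-0.1336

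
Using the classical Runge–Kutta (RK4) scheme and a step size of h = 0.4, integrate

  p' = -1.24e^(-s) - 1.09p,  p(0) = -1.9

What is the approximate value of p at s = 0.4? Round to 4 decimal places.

-1.5551

RK4: k1 = f(s_n, p_n); k2 = f(s_n + h/2, p_n + (h/2)·k1); k3 = f(s_n + h/2, p_n + (h/2)·k2); k4 = f(s_n + h, p_n + h·k3); p_{n+1} = p_n + (h/6)·(k1 + 2k2 + 2k3 + k4).
s=0.000000, p=-1.900000:
  k1 = f(0.000000, -1.900000) = 0.831000
  k2 = f(0.200000, -1.733800) = 0.874616
  k3 = f(0.200000, -1.725077) = 0.865108
  k4 = f(0.400000, -1.553957) = 0.862616
  p ← -1.900000 + (0.4/6)·(k1 + 2k2 + 2k3 + k4) = -1.555129
p(0.4) ≈ -1.5551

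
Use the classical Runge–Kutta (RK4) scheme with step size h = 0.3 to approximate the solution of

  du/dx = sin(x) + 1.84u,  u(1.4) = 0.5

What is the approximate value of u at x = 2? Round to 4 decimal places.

2.5837

RK4: k1 = f(x_n, u_n); k2 = f(x_n + h/2, u_n + (h/2)·k1); k3 = f(x_n + h/2, u_n + (h/2)·k2); k4 = f(x_n + h, u_n + h·k3); u_{n+1} = u_n + (h/6)·(k1 + 2k2 + 2k3 + k4).
x=1.400000, u=0.500000:
  k1 = f(1.400000, 0.500000) = 1.905450
  k2 = f(1.550000, 0.785817) = 2.445688
  k3 = f(1.550000, 0.866853) = 2.594794
  k4 = f(1.700000, 1.278438) = 3.343991
  u ← 0.500000 + (0.3/6)·(k1 + 2k2 + 2k3 + k4) = 1.266520
x=1.700000, u=1.266520:
  k1 = f(1.700000, 1.266520) = 3.322062
  k2 = f(1.850000, 1.764829) = 4.208561
  k3 = f(1.850000, 1.897804) = 4.453235
  k4 = f(2.000000, 2.602491) = 5.697880
  u ← 1.266520 + (0.3/6)·(k1 + 2k2 + 2k3 + k4) = 2.583697
u(2) ≈ 2.5837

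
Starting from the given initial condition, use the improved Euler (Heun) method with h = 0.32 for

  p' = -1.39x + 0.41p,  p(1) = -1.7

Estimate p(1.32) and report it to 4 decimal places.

-2.4828

Heun: k1 = f(x_n, p_n); k2 = f(x_n + h, p_n + h·k1); p_{n+1} = p_n + (h/2)·(k1 + k2).
x=1.000000, p=-1.700000:
  k1 = f(1.000000, -1.700000) = -2.087000
  k2 = f(1.320000, -2.367840) = -2.805614
  p ← -1.700000 + (0.32/2)·(-2.087000 + (-2.805614)) = -2.482818
p(1.32) ≈ -2.4828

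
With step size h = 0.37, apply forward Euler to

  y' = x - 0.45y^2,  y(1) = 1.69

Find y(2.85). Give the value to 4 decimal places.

Euler: y_{n+1} = y_n + h·f(x_n, y_n).
x=1.000000, y=1.690000: f=-0.285245 → y ← 1.690000 + 0.37·(-0.285245) = 1.584459
x=1.370000, y=1.584459: f=0.240270 → y ← 1.584459 + 0.37·0.240270 = 1.673359
x=1.740000, y=1.673359: f=0.479941 → y ← 1.673359 + 0.37·0.479941 = 1.850937
x=2.110000, y=1.850937: f=0.568314 → y ← 1.850937 + 0.37·0.568314 = 2.061214
x=2.480000, y=2.061214: f=0.568129 → y ← 2.061214 + 0.37·0.568129 = 2.271421
y(2.85) ≈ 2.2714

2.2714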